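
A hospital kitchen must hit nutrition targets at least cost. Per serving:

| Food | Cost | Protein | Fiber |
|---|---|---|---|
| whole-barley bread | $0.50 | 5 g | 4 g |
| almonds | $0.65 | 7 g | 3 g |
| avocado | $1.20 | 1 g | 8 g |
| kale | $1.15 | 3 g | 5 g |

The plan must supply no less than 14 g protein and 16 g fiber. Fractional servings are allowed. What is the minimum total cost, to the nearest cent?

$2.00

For a min-cost LP with two ≥-constraints, a basic feasible solution has at most two positive variables.
whole-barley bread only: max(14/5, 16/4) = 4 servings → $2.00.
almonds only: max(14/7, 16/3) = 5.333 servings → $3.47.
avocado only: max(14/1, 16/8) = 14 servings → $16.80.
kale only: max(14/3, 16/5) = 4.667 servings → $5.37.
whole-barley bread + almonds: the both-tight solution has a negative serving — not a feasible corner.
whole-barley bread + avocado with both tight: 2.667 servings and 0.6667 servings → $2.13.
whole-barley bread + kale with both tight: 1.692 servings and 1.846 servings → $2.97.
almonds + avocado with both tight: 1.811 servings and 1.321 servings → $2.76.
almonds + kale with both tight: 0.8462 servings and 2.692 servings → $3.65.
avocado + kale: the both-tight solution has a negative serving — not a feasible corner.
Cheapest feasible corner: $2.00.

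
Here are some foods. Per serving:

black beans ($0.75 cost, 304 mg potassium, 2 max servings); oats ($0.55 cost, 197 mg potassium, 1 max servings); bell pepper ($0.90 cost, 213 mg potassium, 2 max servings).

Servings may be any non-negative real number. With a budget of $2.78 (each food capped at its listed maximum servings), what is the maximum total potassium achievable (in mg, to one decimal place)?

Potassium per dollar: black beans 405.3, oats 358.2, bell pepper 236.7.
Take 2 servings of black beans: spends $1.50, +608.0 mg potassium (running total 608.0 mg).
Take 1 serving of oats: spends $0.55, +197.0 mg potassium (running total 805.0 mg).
Take 0.8111 servings of bell pepper: spends $0.73, +172.8 mg potassium (running total 977.8 mg).
Greedy by best ratio exhausts the cost allowance optimally: 977.8 mg.

977.8 mg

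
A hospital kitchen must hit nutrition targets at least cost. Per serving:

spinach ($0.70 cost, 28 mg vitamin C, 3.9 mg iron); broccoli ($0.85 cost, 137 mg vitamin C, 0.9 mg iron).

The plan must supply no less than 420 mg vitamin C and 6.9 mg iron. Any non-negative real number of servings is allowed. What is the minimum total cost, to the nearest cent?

$3.19

A basic optimal solution has at most two foods positive. Try each food alone and each pair with both targets met exactly.
spinach only: max(420/28, 6.9/3.9) = 15 servings → $10.50.
broccoli only: max(420/137, 6.9/0.9) = 7.667 servings → $6.52.
spinach + broccoli with both tight: 1.114 servings and 2.838 servings → $3.19.
Cheapest feasible corner: $3.19.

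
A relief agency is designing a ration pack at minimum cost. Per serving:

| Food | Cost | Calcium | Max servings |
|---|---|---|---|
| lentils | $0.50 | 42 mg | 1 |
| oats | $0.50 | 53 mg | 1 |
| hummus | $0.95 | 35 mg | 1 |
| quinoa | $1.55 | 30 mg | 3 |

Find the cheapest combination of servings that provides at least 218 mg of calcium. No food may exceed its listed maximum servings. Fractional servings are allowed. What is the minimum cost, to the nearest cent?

$6.50

Cost per mg of calcium: oats $0.0094, lentils $0.0119, hummus $0.0271, quinoa $0.0517.
Take 1 serving of oats: +53.0 mg calcium for $0.50 (total $0.50, still need 165.0 mg).
Take 1 serving of lentils: +42.0 mg calcium for $0.50 (total $1.00, still need 123.0 mg).
Take 1 serving of hummus: +35.0 mg calcium for $0.95 (total $1.95, still need 88.0 mg).
Take 2.933 servings of quinoa: +88.0 mg calcium for $4.55 (total $6.50, still need 0.0 mg).
Greedy by cheapest-per-mg is optimal for a single linear constraint, so the minimum cost is $6.50.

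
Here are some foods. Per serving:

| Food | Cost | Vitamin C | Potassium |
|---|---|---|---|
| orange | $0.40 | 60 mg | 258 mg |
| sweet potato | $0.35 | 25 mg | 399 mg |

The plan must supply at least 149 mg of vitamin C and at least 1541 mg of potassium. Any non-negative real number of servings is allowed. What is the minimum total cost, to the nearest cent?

$1.56

An LP optimum is at a vertex; with two nutrient constraints at most two foods are used. Check each candidate.
orange only: max(149/60, 1541/258) = 5.973 servings → $2.39.
sweet potato only: max(149/25, 1541/399) = 5.96 servings → $2.09.
orange + sweet potato with both tight: 1.196 servings and 3.089 servings → $1.56.
Cheapest feasible corner: $1.56.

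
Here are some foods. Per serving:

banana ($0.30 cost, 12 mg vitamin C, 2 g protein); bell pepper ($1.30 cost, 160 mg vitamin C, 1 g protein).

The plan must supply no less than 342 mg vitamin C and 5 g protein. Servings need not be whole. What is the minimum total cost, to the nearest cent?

$3.08

Two binding constraints pin down two serving amounts, so the optimal mix uses at most two foods. The candidates are each food alone (scaled to the tighter of vitamin C/protein) and each pair with both constraints tight.
banana only: max(342/12, 5/2) = 28.5 servings → $8.55.
bell pepper only: max(342/160, 5/1) = 5 servings → $6.50.
banana + bell pepper with both tight: 1.487 servings and 2.026 servings → $3.08.
The minimum over all feasible corners is $3.08.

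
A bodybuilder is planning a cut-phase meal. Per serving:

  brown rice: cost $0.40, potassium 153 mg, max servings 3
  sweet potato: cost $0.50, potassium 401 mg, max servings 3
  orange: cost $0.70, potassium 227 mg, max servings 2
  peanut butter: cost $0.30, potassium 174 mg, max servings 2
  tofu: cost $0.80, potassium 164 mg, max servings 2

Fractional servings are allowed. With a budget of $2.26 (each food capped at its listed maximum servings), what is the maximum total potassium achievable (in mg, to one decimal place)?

1612.2 mg

Potassium per dollar: sweet potato 802, peanut butter 580, brown rice 382.5, orange 324.3, tofu 205.
Take 3 servings of sweet potato: spends $1.50, +1203.0 mg potassium (running total 1203.0 mg).
Take 2 servings of peanut butter: spends $0.60, +348.0 mg potassium (running total 1551.0 mg).
Take 0.4 servings of brown rice: spends $0.16, +61.2 mg potassium (running total 1612.2 mg).
Filling greedily by potassium-per-dollar is optimal for one linear limit, giving 1612.2 mg.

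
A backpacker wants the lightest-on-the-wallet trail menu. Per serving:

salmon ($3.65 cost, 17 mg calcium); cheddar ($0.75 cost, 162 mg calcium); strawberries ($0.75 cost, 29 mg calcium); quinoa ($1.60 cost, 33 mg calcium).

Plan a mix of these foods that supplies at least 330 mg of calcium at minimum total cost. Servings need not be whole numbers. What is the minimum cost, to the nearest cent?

$1.53

Cost per mg of calcium: cheddar $0.0046, strawberries $0.0259, quinoa $0.0485, salmon $0.2147.
With no serving limits, use only cheddar: 330 mg / 162 mg = 2.037 servings × $0.75 = $1.53.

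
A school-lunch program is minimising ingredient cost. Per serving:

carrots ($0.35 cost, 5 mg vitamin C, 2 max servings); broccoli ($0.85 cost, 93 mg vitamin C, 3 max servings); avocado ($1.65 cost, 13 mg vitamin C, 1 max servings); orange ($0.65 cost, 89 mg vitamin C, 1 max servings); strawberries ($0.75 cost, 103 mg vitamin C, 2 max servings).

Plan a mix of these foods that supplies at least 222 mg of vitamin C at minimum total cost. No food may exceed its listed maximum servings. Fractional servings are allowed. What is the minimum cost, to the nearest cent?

Cost per mg of vitamin C: strawberries $0.0073, orange $0.0073, broccoli $0.0091, carrots $0.0700, avocado $0.1269.
Take 2 servings of strawberries: +206.0 mg vitamin C for $1.50 (total $1.50, still need 16.0 mg).
Take 0.1798 servings of orange: +16.0 mg vitamin C for $0.12 (total $1.62, still need 0.0 mg).
Filling from the cheapest source first is optimal under one linear minimum: $1.62.

$1.62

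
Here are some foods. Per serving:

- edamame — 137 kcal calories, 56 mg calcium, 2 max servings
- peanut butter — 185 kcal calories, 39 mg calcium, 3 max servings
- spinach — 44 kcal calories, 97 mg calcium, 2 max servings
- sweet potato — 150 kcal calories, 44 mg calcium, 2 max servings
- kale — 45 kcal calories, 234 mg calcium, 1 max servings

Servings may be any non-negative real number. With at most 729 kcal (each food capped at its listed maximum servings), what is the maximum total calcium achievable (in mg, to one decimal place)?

632.6 mg

Calcium per kcal: kale 5.2, spinach 2.205, edamame 0.4088, sweet potato 0.2933, peanut butter 0.2108.
Take 1 serving of kale: uses 45 kcal, +234.0 mg calcium (running total 234.0 mg).
Take 2 servings of spinach: uses 88 kcal, +194.0 mg calcium (running total 428.0 mg).
Take 2 servings of edamame: uses 274 kcal, +112.0 mg calcium (running total 540.0 mg).
Take 2 servings of sweet potato: uses 300 kcal, +88.0 mg calcium (running total 628.0 mg).
Take 0.1189 servings of peanut butter: uses 22 kcal, +4.6 mg calcium (running total 632.6 mg).
Greedy by best ratio exhausts the calories allowance optimally: 632.6 mg.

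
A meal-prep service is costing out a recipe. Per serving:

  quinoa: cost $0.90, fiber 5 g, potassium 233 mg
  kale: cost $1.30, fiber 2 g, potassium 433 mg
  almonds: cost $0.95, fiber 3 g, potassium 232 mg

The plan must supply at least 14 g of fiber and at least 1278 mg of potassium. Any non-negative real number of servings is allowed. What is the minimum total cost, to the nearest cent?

With two linear requirements the optimum uses one or two foods; enumerate the corners.
quinoa only: max(14/5, 1278/233) = 5.485 servings → $4.94.
kale only: max(14/2, 1278/433) = 7 servings → $9.10.
almonds only: max(14/3, 1278/232) = 5.509 servings → $5.23.
quinoa + kale with both tight: 2.064 servings and 1.841 servings → $4.25.
quinoa + almonds: intersection lies outside the first quadrant.
kale + almonds with both tight: 0.7018 servings and 4.199 servings → $4.90.
The minimum over all feasible corners is $4.25.

$4.25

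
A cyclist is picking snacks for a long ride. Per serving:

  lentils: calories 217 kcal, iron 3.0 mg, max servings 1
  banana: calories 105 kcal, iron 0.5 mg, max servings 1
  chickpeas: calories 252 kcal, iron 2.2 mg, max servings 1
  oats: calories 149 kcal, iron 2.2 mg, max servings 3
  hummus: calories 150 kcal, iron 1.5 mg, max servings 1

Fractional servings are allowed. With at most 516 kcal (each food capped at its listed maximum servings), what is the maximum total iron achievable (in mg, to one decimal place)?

7.6 mg

Iron per kcal: oats 0.01477, lentils 0.01382, hummus 0.01, chickpeas 0.00873, banana 0.004762.
Take 3 servings of oats: uses 447 kcal, +6.6 mg iron (running total 6.6 mg).
Take 0.318 servings of lentils: uses 69 kcal, +1.0 mg iron (running total 7.6 mg).
Greedy by best ratio exhausts the calories allowance optimally: 7.6 mg.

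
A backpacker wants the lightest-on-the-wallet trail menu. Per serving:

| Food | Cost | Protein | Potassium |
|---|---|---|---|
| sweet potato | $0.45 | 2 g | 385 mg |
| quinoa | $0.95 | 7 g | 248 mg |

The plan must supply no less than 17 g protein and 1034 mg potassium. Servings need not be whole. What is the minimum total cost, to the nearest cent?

sweet potato only: max(17/2, 1034/385) = 8.5 servings → $3.83.
quinoa only: max(17/7, 1034/248) = 4.169 servings → $3.96.
sweet potato + quinoa with both tight: 1.374 servings and 2.036 servings → $2.55.
Cheapest feasible corner: $2.55.

$2.55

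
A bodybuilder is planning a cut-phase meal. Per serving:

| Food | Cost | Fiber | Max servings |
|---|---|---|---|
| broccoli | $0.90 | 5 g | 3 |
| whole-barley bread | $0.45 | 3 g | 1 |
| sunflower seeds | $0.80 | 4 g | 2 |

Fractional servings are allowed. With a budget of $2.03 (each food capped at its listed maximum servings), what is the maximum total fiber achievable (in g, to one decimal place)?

Fiber per dollar: whole-barley bread 6.667, broccoli 5.556, sunflower seeds 5.
Take 1 serving of whole-barley bread: spends $0.45, +3.0 g fiber (running total 3.0 g).
Take 1.756 servings of broccoli: spends $1.58, +8.8 g fiber (running total 11.8 g).
Filling greedily by fiber-per-dollar is optimal for one linear limit, giving 11.8 g.

11.8 g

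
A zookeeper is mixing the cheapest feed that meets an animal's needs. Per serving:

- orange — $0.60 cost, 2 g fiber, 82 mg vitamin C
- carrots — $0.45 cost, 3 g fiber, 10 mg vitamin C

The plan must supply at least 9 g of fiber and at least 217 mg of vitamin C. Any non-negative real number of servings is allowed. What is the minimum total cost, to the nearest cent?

$2.09

At the optimum either one food covers both requirements or two foods hit both targets exactly; no other combination can be cheaper.
orange only: max(9/2, 217/82) = 4.5 servings → $2.70.
carrots only: max(9/3, 217/10) = 21.7 servings → $9.77.
orange + carrots with both tight: 2.482 servings and 1.345 servings → $2.09.
Cheapest feasible corner: $2.09.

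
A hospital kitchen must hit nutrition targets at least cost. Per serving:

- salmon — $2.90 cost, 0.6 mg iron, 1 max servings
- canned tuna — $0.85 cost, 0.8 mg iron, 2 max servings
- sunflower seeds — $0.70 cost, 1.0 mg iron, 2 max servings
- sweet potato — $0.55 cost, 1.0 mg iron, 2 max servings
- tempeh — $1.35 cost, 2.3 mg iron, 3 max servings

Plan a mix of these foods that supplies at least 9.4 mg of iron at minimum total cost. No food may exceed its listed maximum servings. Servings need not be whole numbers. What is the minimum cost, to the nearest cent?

Cost per mg of iron: sweet potato $0.5500, tempeh $0.5870, sunflower seeds $0.7000, canned tuna $1.0625, salmon $4.8333.
Take 2 servings of sweet potato: +2.0 mg iron for $1.10 (total $1.10, still need 7.4 mg).
Take 3 servings of tempeh: +6.9 mg iron for $4.05 (total $5.15, still need 0.5 mg).
Take 0.5 servings of sunflower seeds: +0.5 mg iron for $0.35 (total $5.50, still need 0.0 mg).
Greedy by cheapest-per-mg is optimal for a single linear constraint, so the minimum cost is $5.50.

$5.50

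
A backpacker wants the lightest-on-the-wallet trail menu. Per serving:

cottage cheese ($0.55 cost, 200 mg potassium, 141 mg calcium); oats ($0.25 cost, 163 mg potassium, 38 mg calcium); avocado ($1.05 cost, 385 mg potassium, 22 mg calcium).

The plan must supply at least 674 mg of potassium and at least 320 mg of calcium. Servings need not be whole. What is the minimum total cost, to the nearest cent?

$1.45

cottage cheese only: max(674/200, 320/141) = 3.37 servings → $1.85.
oats only: max(674/163, 320/38) = 8.421 servings → $2.11.
avocado only: max(674/385, 320/22) = 14.55 servings → $15.27.
cottage cheese + oats with both tight: 1.726 servings and 2.017 servings → $1.45.
cottage cheese + avocado with both tight: 2.172 servings and 0.6221 servings → $1.85.
oats + avocado: the both-tight solution has a negative serving — not a feasible corner.
So the least-cost plan costs $1.45.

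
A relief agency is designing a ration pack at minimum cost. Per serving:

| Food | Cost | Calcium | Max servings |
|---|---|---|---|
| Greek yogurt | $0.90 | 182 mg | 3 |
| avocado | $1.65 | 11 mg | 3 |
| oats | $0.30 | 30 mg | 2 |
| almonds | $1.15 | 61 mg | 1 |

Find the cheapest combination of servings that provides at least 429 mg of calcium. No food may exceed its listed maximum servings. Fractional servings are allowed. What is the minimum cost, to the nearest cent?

Cost per mg of calcium: Greek yogurt $0.0049, oats $0.0100, almonds $0.0189, avocado $0.1500.
Take 2.357 servings of Greek yogurt: +429.0 mg calcium for $2.12 (total $2.12, still need 0.0 mg).
Filling from the cheapest source first is optimal under one linear minimum: $2.12.

$2.12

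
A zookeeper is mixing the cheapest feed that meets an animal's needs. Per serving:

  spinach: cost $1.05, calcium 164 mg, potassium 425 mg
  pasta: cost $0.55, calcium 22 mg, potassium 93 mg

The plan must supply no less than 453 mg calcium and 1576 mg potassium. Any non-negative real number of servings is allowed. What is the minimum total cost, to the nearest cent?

$3.89

A basic optimal solution has at most two foods positive. Try each food alone and each pair with both targets met exactly.
spinach only: max(453/164, 1576/425) = 3.708 servings → $3.89.
pasta only: max(453/22, 1576/93) = 20.59 servings → $11.32.
spinach + pasta with both tight: 1.263 servings and 11.17 servings → $7.47.
So the least-cost plan costs $3.89.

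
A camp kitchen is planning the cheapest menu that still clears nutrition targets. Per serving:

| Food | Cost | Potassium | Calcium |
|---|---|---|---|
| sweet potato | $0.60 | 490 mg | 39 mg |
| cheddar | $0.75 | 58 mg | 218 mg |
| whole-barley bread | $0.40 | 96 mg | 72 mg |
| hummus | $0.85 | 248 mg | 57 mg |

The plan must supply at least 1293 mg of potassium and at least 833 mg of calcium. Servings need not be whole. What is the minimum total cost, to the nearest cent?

This is a tiny linear program; its minimum lies at a vertex of the feasible set. List the vertices and price them.
sweet potato only: max(1293/490, 833/39) = 21.36 servings → $12.82.
cheddar only: max(1293/58, 833/218) = 22.29 servings → $16.72.
whole-barley bread only: max(1293/96, 833/72) = 13.47 servings → $5.39.
hummus only: max(1293/248, 833/57) = 14.61 servings → $12.42.
sweet potato + cheddar with both tight: 2.234 servings and 3.421 servings → $3.91.
sweet potato + whole-barley bread with both tight: 0.4163 servings and 11.34 servings → $4.79.
sweet potato + hummus: intersection lies outside the first quadrant.
cheddar + whole-barley bread with both targets exact would need a negative amount; discard.
cheddar + hummus with both tight: 2.618 servings and 4.601 servings → $5.87.
whole-barley bread + hummus with both tight: 10.73 servings and 1.06 servings → $5.19.
Cheapest feasible corner: $3.91.

$3.91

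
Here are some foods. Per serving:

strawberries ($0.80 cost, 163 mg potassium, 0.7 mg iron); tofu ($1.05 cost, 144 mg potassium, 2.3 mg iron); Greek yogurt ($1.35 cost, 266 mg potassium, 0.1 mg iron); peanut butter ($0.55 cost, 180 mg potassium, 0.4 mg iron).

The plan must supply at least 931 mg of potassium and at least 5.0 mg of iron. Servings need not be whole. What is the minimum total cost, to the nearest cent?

$3.75

Minimising a linear cost over {potassium ≥ 931, iron ≥ 5.0, servings ≥ 0} — the optimum is at a vertex, using one or two foods.
strawberries only: max(931/163, 5.0/0.7) = 7.143 servings → $5.71.
tofu only: max(931/144, 5.0/2.3) = 6.465 servings → $6.79.
Greek yogurt only: max(931/266, 5.0/0.1) = 50 servings → $67.50.
peanut butter only: max(931/180, 5.0/0.4) = 12.5 servings → $6.88.
strawberries + tofu with both tight: 5.185 servings and 0.5958 servings → $4.77.
strawberries + Greek yogurt with both targets exact would need a negative amount; discard.
strawberries + peanut butter with both targets exact would need a negative amount; discard.
tofu + Greek yogurt with both tight: 2.07 servings and 2.379 servings → $5.39.
tofu + peanut butter with both tight: 1.48 servings and 3.988 servings → $3.75.
Greek yogurt + peanut butter with both targets exact would need a negative amount; discard.
The minimum over all feasible corners is $3.75.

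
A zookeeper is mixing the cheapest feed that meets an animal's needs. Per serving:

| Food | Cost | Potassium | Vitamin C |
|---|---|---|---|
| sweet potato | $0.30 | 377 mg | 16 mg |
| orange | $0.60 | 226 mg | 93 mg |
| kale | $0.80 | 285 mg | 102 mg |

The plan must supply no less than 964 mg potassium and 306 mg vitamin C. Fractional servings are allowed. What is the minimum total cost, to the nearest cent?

Compare the cost at each extreme point of the feasible region.
sweet potato only: max(964/377, 306/16) = 19.12 servings → $5.74.
orange only: max(964/226, 306/93) = 4.265 servings → $2.56.
kale only: max(964/285, 306/102) = 3.382 servings → $2.71.
sweet potato + orange with both tight: 0.6518 servings and 3.178 servings → $2.10.
sweet potato + kale with both tight: 0.328 servings and 2.949 servings → $2.46.
orange + kale with both targets exact would need a negative amount; discard.
Cheapest feasible corner: $2.10.

$2.10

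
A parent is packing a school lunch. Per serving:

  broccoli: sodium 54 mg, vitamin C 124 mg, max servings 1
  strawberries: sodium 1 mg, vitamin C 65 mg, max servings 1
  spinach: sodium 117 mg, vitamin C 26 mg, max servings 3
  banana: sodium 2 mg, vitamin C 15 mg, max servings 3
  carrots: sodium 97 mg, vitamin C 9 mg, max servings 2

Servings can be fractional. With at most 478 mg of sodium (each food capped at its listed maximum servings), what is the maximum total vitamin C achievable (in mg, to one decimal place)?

Vitamin C per mg sodium: strawberries 65, banana 7.5, broccoli 2.296, spinach 0.2222, carrots 0.09278.
Take 1 serving of strawberries: uses 1 mg sodium, +65.0 mg vitamin C (running total 65.0 mg).
Take 3 servings of banana: uses 6 mg sodium, +45.0 mg vitamin C (running total 110.0 mg).
Take 1 serving of broccoli: uses 54 mg sodium, +124.0 mg vitamin C (running total 234.0 mg).
Take 3 servings of spinach: uses 351 mg sodium, +78.0 mg vitamin C (running total 312.0 mg).
Take 0.6804 servings of carrots: uses 66 mg sodium, +6.1 mg vitamin C (running total 318.1 mg).
Filling greedily by vitamin C-per-mg sodium is optimal for one linear limit, giving 318.1 mg.

318.1 mg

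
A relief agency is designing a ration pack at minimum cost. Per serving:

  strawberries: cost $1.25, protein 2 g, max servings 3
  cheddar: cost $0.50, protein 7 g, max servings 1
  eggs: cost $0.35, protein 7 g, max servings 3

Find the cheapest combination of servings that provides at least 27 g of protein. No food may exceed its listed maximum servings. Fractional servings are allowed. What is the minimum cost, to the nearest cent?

Cost per g of protein: eggs $0.0500, cheddar $0.0714, strawberries $0.6250.
Take 3 servings of eggs: +21.0 g protein for $1.05 (total $1.05, still need 6.0 g).
Take 0.8571 servings of cheddar: +6.0 g protein for $0.43 (total $1.48, still need 0.0 g).
Filling from the cheapest source first is optimal under one linear minimum: $1.48.

$1.48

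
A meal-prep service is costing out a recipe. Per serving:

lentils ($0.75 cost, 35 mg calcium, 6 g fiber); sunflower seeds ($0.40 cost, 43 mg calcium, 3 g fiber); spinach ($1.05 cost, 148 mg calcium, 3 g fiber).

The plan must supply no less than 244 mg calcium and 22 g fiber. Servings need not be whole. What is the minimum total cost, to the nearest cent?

$2.86

An LP optimum is at a vertex; with two nutrient constraints at most two foods are used. Check each candidate.
lentils only: max(244/35, 22/6) = 6.971 servings → $5.23.
sunflower seeds only: max(244/43, 22/3) = 7.333 servings → $2.93.
spinach only: max(244/148, 22/3) = 7.333 servings → $7.70.
lentils + sunflower seeds with both tight: 1.399 servings and 4.536 servings → $2.86.
lentils + spinach with both tight: 3.223 servings and 0.8863 servings → $3.35.
sunflower seeds + spinach with both targets exact would need a negative amount; discard.
Cheapest feasible corner: $2.86.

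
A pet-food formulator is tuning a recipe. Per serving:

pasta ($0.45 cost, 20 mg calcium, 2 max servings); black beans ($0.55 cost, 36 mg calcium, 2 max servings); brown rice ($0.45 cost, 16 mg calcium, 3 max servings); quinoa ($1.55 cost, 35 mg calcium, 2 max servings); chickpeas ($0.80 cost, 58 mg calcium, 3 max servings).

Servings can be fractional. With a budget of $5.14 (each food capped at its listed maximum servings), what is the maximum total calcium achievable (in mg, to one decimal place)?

Calcium per dollar: chickpeas 72.5, black beans 65.45, pasta 44.44, brown rice 35.56, quinoa 22.58.
Take 3 servings of chickpeas: spends $2.40, +174.0 mg calcium (running total 174.0 mg).
Take 2 servings of black beans: spends $1.10, +72.0 mg calcium (running total 246.0 mg).
Take 2 servings of pasta: spends $0.90, +40.0 mg calcium (running total 286.0 mg).
Take 1.644 servings of brown rice: spends $0.74, +26.3 mg calcium (running total 312.3 mg).
Filling greedily by calcium-per-dollar is optimal for one linear limit, giving 312.3 mg.

312.3 mg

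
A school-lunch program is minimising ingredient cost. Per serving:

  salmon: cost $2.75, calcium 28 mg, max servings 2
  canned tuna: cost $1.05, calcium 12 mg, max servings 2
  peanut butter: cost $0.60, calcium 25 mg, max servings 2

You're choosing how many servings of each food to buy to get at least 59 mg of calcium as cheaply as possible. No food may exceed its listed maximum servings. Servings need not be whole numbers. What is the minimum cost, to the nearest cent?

Cost per mg of calcium: peanut butter $0.0240, canned tuna $0.0875, salmon $0.0982.
Take 2 servings of peanut butter: +50.0 mg calcium for $1.20 (total $1.20, still need 9.0 mg).
Take 0.75 servings of canned tuna: +9.0 mg calcium for $0.79 (total $1.99, still need 0.0 mg).
Greedy by cheapest-per-mg is optimal for a single linear constraint, so the minimum cost is $1.99.

$1.99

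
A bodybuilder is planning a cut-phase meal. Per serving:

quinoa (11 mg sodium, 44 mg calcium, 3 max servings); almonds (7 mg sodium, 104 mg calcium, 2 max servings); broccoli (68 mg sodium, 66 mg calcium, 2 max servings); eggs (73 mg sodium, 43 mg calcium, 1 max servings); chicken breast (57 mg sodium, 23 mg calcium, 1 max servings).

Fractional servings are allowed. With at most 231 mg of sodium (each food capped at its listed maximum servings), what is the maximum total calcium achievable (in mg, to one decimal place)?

Calcium per mg sodium: almonds 14.86, quinoa 4, broccoli 0.9706, eggs 0.589, chicken breast 0.4035.
Take 2 servings of almonds: uses 14 mg sodium, +208.0 mg calcium (running total 208.0 mg).
Take 3 servings of quinoa: uses 33 mg sodium, +132.0 mg calcium (running total 340.0 mg).
Take 2 servings of broccoli: uses 136 mg sodium, +132.0 mg calcium (running total 472.0 mg).
Take 0.6575 servings of eggs: uses 48 mg sodium, +28.3 mg calcium (running total 500.3 mg).
Greedy by best ratio exhausts the sodium allowance optimally: 500.3 mg.

500.3 mg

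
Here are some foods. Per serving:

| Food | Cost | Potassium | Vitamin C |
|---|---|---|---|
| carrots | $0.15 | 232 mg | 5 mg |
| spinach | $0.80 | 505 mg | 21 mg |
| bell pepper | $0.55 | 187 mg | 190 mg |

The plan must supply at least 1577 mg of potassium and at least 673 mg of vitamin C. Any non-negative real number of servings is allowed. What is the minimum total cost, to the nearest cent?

$2.49

An LP optimum is at a vertex; with two nutrient constraints at most two foods are used. Check each candidate.
carrots only: max(1577/232, 673/5) = 134.6 servings → $20.19.
spinach only: max(1577/505, 673/21) = 32.05 servings → $25.64.
bell pepper only: max(1577/187, 673/190) = 8.433 servings → $4.64.
carrots + spinach: intersection lies outside the first quadrant.
carrots + bell pepper with both tight: 4.028 servings and 3.436 servings → $2.49.
spinach + bell pepper with both tight: 1.888 servings and 3.333 servings → $3.34.
So the least-cost plan costs $2.49.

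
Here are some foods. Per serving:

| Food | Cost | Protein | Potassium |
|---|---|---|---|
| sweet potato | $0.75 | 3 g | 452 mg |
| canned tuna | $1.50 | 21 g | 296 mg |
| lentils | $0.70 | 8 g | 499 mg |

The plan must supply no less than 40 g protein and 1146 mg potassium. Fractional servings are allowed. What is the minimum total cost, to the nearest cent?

$3.05

With two linear requirements the optimum uses one or two foods; enumerate the corners.
sweet potato only: max(40/3, 1146/452) = 13.33 servings → $10.00.
canned tuna only: max(40/21, 1146/296) = 3.872 servings → $5.81.
lentils only: max(40/8, 1146/499) = 5 servings → $3.50.
sweet potato + canned tuna with both tight: 1.421 servings and 1.702 servings → $3.62.
sweet potato + lentils: intersection lies outside the first quadrant.
canned tuna + lentils with both tight: 1.331 servings and 1.507 servings → $3.05.
Cheapest feasible corner: $3.05.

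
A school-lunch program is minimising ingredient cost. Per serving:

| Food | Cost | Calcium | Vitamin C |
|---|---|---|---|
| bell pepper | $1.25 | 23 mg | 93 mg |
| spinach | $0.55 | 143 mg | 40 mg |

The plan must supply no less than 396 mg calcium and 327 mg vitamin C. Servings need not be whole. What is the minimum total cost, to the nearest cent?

$4.42

bell pepper only: max(396/23, 327/93) = 17.22 servings → $21.52.
spinach only: max(396/143, 327/40) = 8.175 servings → $4.50.
bell pepper + spinach with both tight: 2.498 servings and 2.367 servings → $4.42.
Cheapest feasible corner: $4.42.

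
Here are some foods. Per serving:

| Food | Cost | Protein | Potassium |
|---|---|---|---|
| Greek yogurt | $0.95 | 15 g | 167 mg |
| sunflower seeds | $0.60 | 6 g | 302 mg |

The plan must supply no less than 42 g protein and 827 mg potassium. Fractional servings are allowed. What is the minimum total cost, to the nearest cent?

Compare the cost at each extreme point of the feasible region.
Greek yogurt only: max(42/15, 827/167) = 4.952 servings → $4.70.
sunflower seeds only: max(42/6, 827/302) = 7 servings → $4.20.
Greek yogurt + sunflower seeds with both tight: 2.189 servings and 1.528 servings → $3.00.
So the least-cost plan costs $3.00.

$3.00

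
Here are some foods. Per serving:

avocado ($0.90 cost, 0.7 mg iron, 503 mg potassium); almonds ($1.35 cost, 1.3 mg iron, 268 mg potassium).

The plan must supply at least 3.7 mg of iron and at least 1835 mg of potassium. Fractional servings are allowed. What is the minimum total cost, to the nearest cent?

$4.36

avocado only: max(3.7/0.7, 1835/503) = 5.286 servings → $4.76.
almonds only: max(3.7/1.3, 1835/268) = 6.847 servings → $9.24.
avocado + almonds with both tight: 2.989 servings and 1.237 servings → $4.36.
So the least-cost plan costs $4.36.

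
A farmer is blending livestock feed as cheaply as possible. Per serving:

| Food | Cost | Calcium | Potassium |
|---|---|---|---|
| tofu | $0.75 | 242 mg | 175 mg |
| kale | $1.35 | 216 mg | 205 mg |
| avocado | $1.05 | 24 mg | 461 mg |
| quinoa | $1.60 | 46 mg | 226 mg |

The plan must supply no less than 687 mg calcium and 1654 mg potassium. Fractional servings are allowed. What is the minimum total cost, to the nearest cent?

$4.67

Two binding constraints pin down two serving amounts, so the optimal mix uses at most two foods. The candidates are each food alone (scaled to the tighter of calcium/potassium) and each pair with both constraints tight.
tofu only: max(687/242, 1654/175) = 9.451 servings → $7.09.
kale only: max(687/216, 1654/205) = 8.068 servings → $10.89.
avocado only: max(687/24, 1654/461) = 28.62 servings → $30.06.
quinoa only: max(687/46, 1654/226) = 14.93 servings → $23.90.
tofu + kale: the both-tight solution has a negative serving — not a feasible corner.
tofu + avocado with both tight: 2.58 servings and 2.608 servings → $4.67.
tofu + quinoa with both tight: 1.698 servings and 6.004 servings → $10.88.
kale + avocado with both tight: 2.927 servings and 2.286 servings → $6.35.
kale + quinoa with both tight: 2.01 servings and 5.495 servings → $11.51.
avocado + quinoa: the both-tight solution has a negative serving — not a feasible corner.
Cheapest feasible corner: $4.67.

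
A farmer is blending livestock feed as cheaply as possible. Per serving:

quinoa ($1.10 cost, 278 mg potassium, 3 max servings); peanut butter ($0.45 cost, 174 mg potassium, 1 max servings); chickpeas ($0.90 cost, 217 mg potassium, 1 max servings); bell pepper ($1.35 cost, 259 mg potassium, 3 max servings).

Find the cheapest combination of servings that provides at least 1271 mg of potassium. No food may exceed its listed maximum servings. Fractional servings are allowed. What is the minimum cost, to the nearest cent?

Cost per mg of potassium: peanut butter $0.0026, quinoa $0.0040, chickpeas $0.0041, bell pepper $0.0052.
Take 1 serving of peanut butter: +174.0 mg potassium for $0.45 (total $0.45, still need 1097.0 mg).
Take 3 servings of quinoa: +834.0 mg potassium for $3.30 (total $3.75, still need 263.0 mg).
Take 1 serving of chickpeas: +217.0 mg potassium for $0.90 (total $4.65, still need 46.0 mg).
Take 0.1776 servings of bell pepper: +46.0 mg potassium for $0.24 (total $4.89, still need 0.0 mg).
Filling from the cheapest source first is optimal under one linear minimum: $4.89.

$4.89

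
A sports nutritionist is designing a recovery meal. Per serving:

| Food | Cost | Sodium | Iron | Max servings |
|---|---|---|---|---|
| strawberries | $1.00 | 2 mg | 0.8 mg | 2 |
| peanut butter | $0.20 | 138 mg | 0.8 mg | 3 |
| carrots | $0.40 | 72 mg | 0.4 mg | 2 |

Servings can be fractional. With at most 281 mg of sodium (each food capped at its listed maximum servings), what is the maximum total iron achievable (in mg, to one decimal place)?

Iron per mg sodium: strawberries 0.4, peanut butter 0.005797, carrots 0.005556.
Take 2 servings of strawberries: uses 4 mg sodium, +1.6 mg iron (running total 1.6 mg).
Take 2.007 servings of peanut butter: uses 277 mg sodium, +1.6 mg iron (running total 3.2 mg).
Filling greedily by iron-per-mg sodium is optimal for one linear limit, giving 3.2 mg.

3.2 mg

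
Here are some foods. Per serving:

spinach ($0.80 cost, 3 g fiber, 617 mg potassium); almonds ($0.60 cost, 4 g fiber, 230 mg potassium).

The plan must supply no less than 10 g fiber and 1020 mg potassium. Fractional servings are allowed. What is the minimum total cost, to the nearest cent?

$1.85

Minimising a linear cost over {fiber ≥ 10, potassium ≥ 1020, servings ≥ 0} — the optimum is at a vertex, using one or two foods.
spinach only: max(10/3, 1020/617) = 3.333 servings → $2.67.
almonds only: max(10/4, 1020/230) = 4.435 servings → $2.66.
spinach + almonds with both tight: 1.001 servings and 1.749 servings → $1.85.
So the least-cost plan costs $1.85.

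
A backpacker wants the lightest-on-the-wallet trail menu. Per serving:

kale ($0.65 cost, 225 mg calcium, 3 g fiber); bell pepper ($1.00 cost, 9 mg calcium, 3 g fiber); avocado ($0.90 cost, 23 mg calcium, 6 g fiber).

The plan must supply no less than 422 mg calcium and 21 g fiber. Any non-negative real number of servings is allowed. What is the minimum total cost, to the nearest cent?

$3.47

Minimising a linear cost over {calcium ≥ 422, fiber ≥ 21, servings ≥ 0} — the optimum is at a vertex, using one or two foods.
kale only: max(422/225, 21/3) = 7 servings → $4.55.
bell pepper only: max(422/9, 21/3) = 46.89 servings → $46.89.
avocado only: max(422/23, 21/6) = 18.35 servings → $16.51.
kale + bell pepper with both tight: 1.662 servings and 5.338 servings → $6.42.
kale + avocado with both tight: 1.6 servings and 2.7 servings → $3.47.
bell pepper + avocado: the both-tight solution has a negative serving — not a feasible corner.
The minimum over all feasible corners is $3.47.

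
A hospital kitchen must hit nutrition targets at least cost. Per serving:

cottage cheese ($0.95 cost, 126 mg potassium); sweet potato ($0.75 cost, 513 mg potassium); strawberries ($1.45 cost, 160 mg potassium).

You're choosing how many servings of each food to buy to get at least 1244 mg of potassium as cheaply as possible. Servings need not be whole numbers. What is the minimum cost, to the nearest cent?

Cost per mg of potassium: sweet potato $0.0015, cottage cheese $0.0075, strawberries $0.0091.
With no serving limits, use only sweet potato: 1244 mg / 513 mg = 2.425 servings × $0.75 = $1.82.

$1.82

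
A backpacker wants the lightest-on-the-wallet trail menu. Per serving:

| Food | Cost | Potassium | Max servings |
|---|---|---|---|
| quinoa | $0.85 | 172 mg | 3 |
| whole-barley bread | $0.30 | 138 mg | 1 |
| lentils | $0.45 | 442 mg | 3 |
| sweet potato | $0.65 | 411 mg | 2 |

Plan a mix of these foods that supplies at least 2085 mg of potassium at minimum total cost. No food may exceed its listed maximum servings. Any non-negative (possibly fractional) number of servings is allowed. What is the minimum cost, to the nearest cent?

Cost per mg of potassium: lentils $0.0010, sweet potato $0.0016, whole-barley bread $0.0022, quinoa $0.0049.
Take 3 servings of lentils: +1326.0 mg potassium for $1.35 (total $1.35, still need 759.0 mg).
Take 1.847 servings of sweet potato: +759.0 mg potassium for $1.20 (total $2.55, still need 0.0 mg).
Greedy by cheapest-per-mg is optimal for a single linear constraint, so the minimum cost is $2.55.

$2.55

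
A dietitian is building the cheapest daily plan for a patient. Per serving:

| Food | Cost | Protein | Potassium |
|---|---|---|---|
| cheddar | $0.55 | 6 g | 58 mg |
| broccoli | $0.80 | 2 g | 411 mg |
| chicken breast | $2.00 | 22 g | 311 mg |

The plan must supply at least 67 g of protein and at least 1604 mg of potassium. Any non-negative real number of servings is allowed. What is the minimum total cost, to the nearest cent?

$7.15

Minimising a linear cost over {protein ≥ 67, potassium ≥ 1604, servings ≥ 0} — the optimum is at a vertex, using one or two foods.
cheddar only: max(67/6, 1604/58) = 27.66 servings → $15.21.
broccoli only: max(67/2, 1604/411) = 33.5 servings → $26.80.
chicken breast only: max(67/22, 1604/311) = 5.158 servings → $10.32.
cheddar + broccoli with both tight: 10.35 servings and 2.442 servings → $7.65.
cheddar + chicken breast: the both-tight solution has a negative serving — not a feasible corner.
broccoli + chicken breast with both tight: 1.716 servings and 2.889 servings → $7.15.
So the least-cost plan costs $7.15.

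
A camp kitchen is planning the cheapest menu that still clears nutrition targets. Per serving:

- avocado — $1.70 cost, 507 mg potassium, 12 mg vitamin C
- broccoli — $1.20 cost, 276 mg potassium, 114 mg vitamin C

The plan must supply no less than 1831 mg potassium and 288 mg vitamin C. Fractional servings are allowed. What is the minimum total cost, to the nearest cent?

The cheapest plan sits at a corner of the feasible region — with two constraints it uses at most two foods.
avocado only: max(1831/507, 288/12) = 24 servings → $40.80.
broccoli only: max(1831/276, 288/114) = 6.634 servings → $7.96.
avocado + broccoli with both tight: 2.372 servings and 2.277 servings → $6.76.
The minimum over all feasible corners is $6.76.

$6.76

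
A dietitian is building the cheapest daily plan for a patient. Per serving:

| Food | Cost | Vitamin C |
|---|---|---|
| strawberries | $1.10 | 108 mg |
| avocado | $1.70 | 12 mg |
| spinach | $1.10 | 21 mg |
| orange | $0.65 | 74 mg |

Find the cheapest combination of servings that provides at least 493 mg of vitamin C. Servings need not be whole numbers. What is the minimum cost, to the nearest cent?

$4.33

Cost per mg of vitamin C: orange $0.0088, strawberries $0.0102, spinach $0.0524, avocado $0.1417.
With no serving limits, use only orange: 493 mg / 74 mg = 6.662 servings × $0.65 = $4.33.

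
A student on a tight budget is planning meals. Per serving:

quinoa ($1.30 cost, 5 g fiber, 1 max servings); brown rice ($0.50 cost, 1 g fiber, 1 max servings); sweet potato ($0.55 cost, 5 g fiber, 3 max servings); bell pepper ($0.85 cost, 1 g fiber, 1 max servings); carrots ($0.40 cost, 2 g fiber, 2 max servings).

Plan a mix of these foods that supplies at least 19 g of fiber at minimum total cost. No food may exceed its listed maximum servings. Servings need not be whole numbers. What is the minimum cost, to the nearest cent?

$2.45

Cost per g of fiber: sweet potato $0.1100, carrots $0.2000, quinoa $0.2600, brown rice $0.5000, bell pepper $0.8500.
Take 3 servings of sweet potato: +15.0 g fiber for $1.65 (total $1.65, still need 4.0 g).
Take 2 servings of carrots: +4.0 g fiber for $0.80 (total $2.45, still need 0.0 g).
Greedy by cheapest-per-g is optimal for a single linear constraint, so the minimum cost is $2.45.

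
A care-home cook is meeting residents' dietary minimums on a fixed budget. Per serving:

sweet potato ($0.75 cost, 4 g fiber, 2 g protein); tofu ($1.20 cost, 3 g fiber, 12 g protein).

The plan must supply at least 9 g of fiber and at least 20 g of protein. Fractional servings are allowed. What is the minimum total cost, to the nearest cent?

With two linear requirements the optimum uses one or two foods; enumerate the corners.
sweet potato only: max(9/4, 20/2) = 10 servings → $7.50.
tofu only: max(9/3, 20/12) = 3 servings → $3.60.
sweet potato + tofu with both tight: 1.143 servings and 1.476 servings → $2.63.
Cheapest feasible corner: $2.63.

$2.63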